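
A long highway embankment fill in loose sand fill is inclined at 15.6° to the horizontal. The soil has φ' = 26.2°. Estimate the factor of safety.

FS = 1.76

For a dry cohesionless infinite slope the factor of safety is FS = tanφ' / tanβ.
FS = tan26.2° / tan15.6° = 0.4921 / 0.2792 = 1.762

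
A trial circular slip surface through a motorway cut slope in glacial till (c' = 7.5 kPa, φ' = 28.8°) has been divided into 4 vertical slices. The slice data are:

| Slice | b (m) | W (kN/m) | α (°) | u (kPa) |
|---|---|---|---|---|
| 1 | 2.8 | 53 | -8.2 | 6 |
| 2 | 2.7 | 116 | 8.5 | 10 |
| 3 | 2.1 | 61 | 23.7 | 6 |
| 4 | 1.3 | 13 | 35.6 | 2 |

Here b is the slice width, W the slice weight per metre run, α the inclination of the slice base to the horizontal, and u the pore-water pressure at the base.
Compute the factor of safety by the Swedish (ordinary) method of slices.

Ordinary method of slices: FS = Σ[c'·Δl_i + (W_i cosα_i − u_i·Δl_i)·tanφ'] / Σ W_i sinα_i, with Δl_i = b_i / cosα_i.
Slice 1: Δl = 2.8/cos(-8.2°) = 2.829 m; N'_1 = 53·cos(-8.2°) − 6·2.829 = 35.5; c'Δl = 21.22; W sinα = -7.6
Slice 2: Δl = 2.7/cos8.5° = 2.730 m; N'_2 = 116·cos8.5° − 10·2.730 = 87.4; c'Δl = 20.47; W sinα = 17.1
Slice 3: Δl = 2.1/cos23.7° = 2.293 m; N'_3 = 61·cos23.7° − 6·2.293 = 42.1; c'Δl = 17.20; W sinα = 24.5
Slice 4: Δl = 1.3/cos35.6° = 1.599 m; N'_4 = 13·cos35.6° − 2·1.599 = 7.4; c'Δl = 11.99; W sinα = 7.6
Σc'Δl = 70.9 kN/m; ΣN' = 172.4 kN/m; ΣW sinα = 41.7 kN/m
Resisting = 70.9 + 172.4·tan28.8° = 70.9 + 94.8 = 165.6 kN/m
FS = 165.6 / 41.7 = 3.975

FS = 3.97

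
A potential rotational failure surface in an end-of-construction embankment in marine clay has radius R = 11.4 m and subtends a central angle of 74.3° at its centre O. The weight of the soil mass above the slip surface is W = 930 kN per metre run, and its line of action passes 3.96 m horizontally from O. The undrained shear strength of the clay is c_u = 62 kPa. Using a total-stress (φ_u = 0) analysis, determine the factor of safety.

FS = 2.84

Taking moments about the centre O, the resisting moment is provided by the undrained shear strength acting along the arc:
Arc length L_a = R·θ = 11.4·(74.3°·π/180) = 11.4·1.2968 = 14.78 m
M_R = c_u·L_a·R = 62·14.78·11.4 = 10448.8 kN·m/m
M_D = W·d = 930·3.96 = 3682.8 kN·m/m
FS = M_R / M_D = 10448.8 / 3682.8 = 2.837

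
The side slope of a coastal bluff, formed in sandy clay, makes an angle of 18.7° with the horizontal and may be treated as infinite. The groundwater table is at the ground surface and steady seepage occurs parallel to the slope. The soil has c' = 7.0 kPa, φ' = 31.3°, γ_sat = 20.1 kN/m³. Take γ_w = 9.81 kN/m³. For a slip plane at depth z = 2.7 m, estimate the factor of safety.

With seepage parallel to the slope and the water table at the surface, the effective normal stress on the slip plane uses the buoyant unit weight γ' = γ_sat − γ_w while the driving shear stress uses γ_sat:
FS = [c' + γ' z cos²β tanφ'] / [γ_sat z sinβ cosβ]
γ' = 20.1 − 9.81 = 10.29 kN/m³
Numerator = 7.0 + 10.29·2.7·cos²18.7°·tan31.3° = 7.0 + 10.29·2.7·0.8972·0.6080 = 22.156 kPa
Denominator = 20.1·2.7·sin18.7°·cos18.7° = 20.1·2.7·0.3206·0.9472 = 16.481 kPa
FS = 22.156 / 16.481 = 1.344

FS = 1.34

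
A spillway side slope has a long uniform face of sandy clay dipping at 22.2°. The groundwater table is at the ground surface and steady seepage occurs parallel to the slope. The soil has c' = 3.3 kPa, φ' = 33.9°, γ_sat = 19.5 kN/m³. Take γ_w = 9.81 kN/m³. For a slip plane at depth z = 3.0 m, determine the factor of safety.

With seepage parallel to the slope and the water table at the surface, the effective normal stress on the slip plane uses the buoyant unit weight γ' = γ_sat − γ_w while the driving shear stress uses γ_sat:
FS = [c' + γ' z cos²β tanφ'] / [γ_sat z sinβ cosβ]
γ' = 19.5 − 9.81 = 9.69 kN/m³
Numerator = 3.3 + 9.69·3.0·cos²22.2°·tan33.9° = 3.3 + 9.69·3.0·0.8572·0.6720 = 20.045 kPa
Denominator = 19.5·3.0·sin22.2°·cos22.2° = 19.5·3.0·0.3778·0.9259 = 20.465 kPa
FS = 20.045 / 20.465 = 0.979

FS = 0.98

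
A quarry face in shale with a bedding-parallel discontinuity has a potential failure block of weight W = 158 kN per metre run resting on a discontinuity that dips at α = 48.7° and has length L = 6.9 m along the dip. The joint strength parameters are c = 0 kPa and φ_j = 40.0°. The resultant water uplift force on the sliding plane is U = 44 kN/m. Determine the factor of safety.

FS = 0.43

Resolving the block weight along and normal to the plane and applying the Mohr–Coulomb strength on the joint:
N' = W cosα − U = 158·cos48.7° − 44 = 60.3 kN/m
Driving force T = W sinα = 158·sin48.7° = 118.7 kN/m
Resisting force R = c·L + N'·tanφ_j = 0·6.9 + 60.3·tan40.0° = 0.0 + 50.6 = 50.6 kN/m
FS = R / T = 50.6 / 118.7 = 0.426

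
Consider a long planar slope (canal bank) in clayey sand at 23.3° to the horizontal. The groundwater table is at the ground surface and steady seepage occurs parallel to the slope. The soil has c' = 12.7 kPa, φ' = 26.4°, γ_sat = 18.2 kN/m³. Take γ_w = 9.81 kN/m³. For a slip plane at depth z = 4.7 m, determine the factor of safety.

FS = 0.94

With seepage parallel to the slope and the water table at the surface, the effective normal stress on the slip plane uses the buoyant unit weight γ' = γ_sat − γ_w while the driving shear stress uses γ_sat:
FS = [c' + γ' z cos²β tanφ'] / [γ_sat z sinβ cosβ]
γ' = 18.2 − 9.81 = 8.39 kN/m³
Numerator = 12.7 + 8.39·4.7·cos²23.3°·tan26.4° = 12.7 + 8.39·4.7·0.8435·0.4964 = 29.212 kPa
Denominator = 18.2·4.7·sin23.3°·cos23.3° = 18.2·4.7·0.3955·0.9184 = 31.076 kPa
FS = 29.212 / 31.076 = 0.940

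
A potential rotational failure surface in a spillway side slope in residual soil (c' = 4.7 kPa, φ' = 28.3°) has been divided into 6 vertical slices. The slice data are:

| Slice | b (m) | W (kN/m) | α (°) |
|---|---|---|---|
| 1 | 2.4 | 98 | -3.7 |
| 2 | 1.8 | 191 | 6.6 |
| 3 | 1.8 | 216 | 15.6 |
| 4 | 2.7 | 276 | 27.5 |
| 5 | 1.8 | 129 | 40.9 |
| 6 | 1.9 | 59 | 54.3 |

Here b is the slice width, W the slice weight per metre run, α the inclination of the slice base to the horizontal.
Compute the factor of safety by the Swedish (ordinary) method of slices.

Ordinary method of slices: FS = Σ[c'·Δl_i + (W_i cosα_i)·tanφ'] / Σ W_i sinα_i, with Δl_i = b_i / cosα_i.
Slice 1: Δl = 2.4/cos(-3.7°) = 2.405 m; N'_1 = 98·cos(-3.7°) = 97.8; c'Δl = 11.30; W sinα = -6.3
Slice 2: Δl = 1.8/cos6.6° = 1.812 m; N'_2 = 191·cos6.6° = 189.7; c'Δl = 8.52; W sinα = 22.0
Slice 3: Δl = 1.8/cos15.6° = 1.869 m; N'_3 = 216·cos15.6° = 208.0; c'Δl = 8.78; W sinα = 58.1
Slice 4: Δl = 2.7/cos27.5° = 3.044 m; N'_4 = 276·cos27.5° = 244.8; c'Δl = 14.31; W sinα = 127.4
Slice 5: Δl = 1.8/cos40.9° = 2.381 m; N'_5 = 129·cos40.9° = 97.5; c'Δl = 11.19; W sinα = 84.5
Slice 6: Δl = 1.9/cos54.3° = 3.256 m; N'_6 = 59·cos54.3° = 34.4; c'Δl = 15.30; W sinα = 47.9
Σc'Δl = 69.4 kN/m; ΣN' = 872.3 kN/m; ΣW sinα = 333.5 kN/m
Resisting = 69.4 + 872.3·tan28.3° = 69.4 + 469.7 = 539.1 kN/m
FS = 539.1 / 333.5 = 1.616

FS = 1.62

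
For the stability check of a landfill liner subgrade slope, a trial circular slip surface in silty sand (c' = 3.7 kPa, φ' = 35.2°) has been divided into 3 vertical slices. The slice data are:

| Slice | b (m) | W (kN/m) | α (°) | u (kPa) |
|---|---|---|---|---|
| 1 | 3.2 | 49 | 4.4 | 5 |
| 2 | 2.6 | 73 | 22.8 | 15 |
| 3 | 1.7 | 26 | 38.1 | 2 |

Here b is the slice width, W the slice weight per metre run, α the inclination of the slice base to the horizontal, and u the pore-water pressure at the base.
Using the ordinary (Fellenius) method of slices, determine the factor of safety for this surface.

FS = 1.71

Ordinary method of slices: FS = Σ[c'·Δl_i + (W_i cosα_i − u_i·Δl_i)·tanφ'] / Σ W_i sinα_i, with Δl_i = b_i / cosα_i.
Slice 1: Δl = 3.2/cos4.4° = 3.209 m; N'_1 = 49·cos4.4° − 5·3.209 = 32.8; c'Δl = 11.87; W sinα = 3.8
Slice 2: Δl = 2.6/cos22.8° = 2.820 m; N'_2 = 73·cos22.8° − 15·2.820 = 25.0; c'Δl = 10.44; W sinα = 28.3
Slice 3: Δl = 1.7/cos38.1° = 2.160 m; N'_3 = 26·cos38.1° − 2·2.160 = 16.1; c'Δl = 7.99; W sinα = 16.0
Σc'Δl = 30.3 kN/m; ΣN' = 73.9 kN/m; ΣW sinα = 48.1 kN/m
Resisting = 30.3 + 73.9·tan35.2° = 30.3 + 52.2 = 82.5 kN/m
FS = 82.5 / 48.1 = 1.715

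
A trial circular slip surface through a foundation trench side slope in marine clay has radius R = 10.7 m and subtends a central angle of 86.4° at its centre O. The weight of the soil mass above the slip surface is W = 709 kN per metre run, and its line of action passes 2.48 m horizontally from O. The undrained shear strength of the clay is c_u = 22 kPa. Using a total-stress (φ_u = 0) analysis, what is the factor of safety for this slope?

FS = 2.16

Taking moments about the centre O, the resisting moment is provided by the undrained shear strength acting along the arc:
Arc length L_a = R·θ = 10.7·(86.4°·π/180) = 10.7·1.5080 = 16.14 m
M_R = c_u·L_a·R = 22·16.14·10.7 = 3798.2 kN·m/m
M_D = W·d = 709·2.48 = 1758.3 kN·m/m
FS = M_R / M_D = 3798.2 / 1758.3 = 2.160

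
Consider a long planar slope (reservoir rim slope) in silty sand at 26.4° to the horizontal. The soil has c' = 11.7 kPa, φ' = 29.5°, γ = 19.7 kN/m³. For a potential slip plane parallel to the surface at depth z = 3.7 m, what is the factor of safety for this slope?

For an infinite slope with a slip plane parallel to the surface (no pore pressure): FS = [c' + γz cos²β tanφ'] / [γz sinβ cosβ].
γz = 19.7·3.7 = 72.89 kN/m²
Numerator = 11.7 + 72.89·cos²26.4°·tan29.5° = 11.7 + 72.89·0.8023·0.5658 = 44.786 kPa
Denominator = 72.89·sin26.4°·cos26.4° = 72.89·0.4446·0.8957 = 29.030 kPa
FS = 44.786 / 29.030 = 1.543

FS = 1.54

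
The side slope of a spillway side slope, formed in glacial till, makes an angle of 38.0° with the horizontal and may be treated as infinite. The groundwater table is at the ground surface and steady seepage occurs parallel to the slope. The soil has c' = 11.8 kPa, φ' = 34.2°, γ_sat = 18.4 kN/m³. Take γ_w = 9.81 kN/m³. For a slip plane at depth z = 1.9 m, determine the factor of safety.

FS = 1.10

With seepage parallel to the slope and the water table at the surface, the effective normal stress on the slip plane uses the buoyant unit weight γ' = γ_sat − γ_w while the driving shear stress uses γ_sat:
FS = [c' + γ' z cos²β tanφ'] / [γ_sat z sinβ cosβ]
γ' = 18.4 − 9.81 = 8.59 kN/m³
Numerator = 11.8 + 8.59·1.9·cos²38.0°·tan34.2° = 11.8 + 8.59·1.9·0.6210·0.6796 = 18.688 kPa
Denominator = 18.4·1.9·sin38.0°·cos38.0° = 18.4·1.9·0.6157·0.7880 = 16.961 kPa
FS = 18.688 / 16.961 = 1.102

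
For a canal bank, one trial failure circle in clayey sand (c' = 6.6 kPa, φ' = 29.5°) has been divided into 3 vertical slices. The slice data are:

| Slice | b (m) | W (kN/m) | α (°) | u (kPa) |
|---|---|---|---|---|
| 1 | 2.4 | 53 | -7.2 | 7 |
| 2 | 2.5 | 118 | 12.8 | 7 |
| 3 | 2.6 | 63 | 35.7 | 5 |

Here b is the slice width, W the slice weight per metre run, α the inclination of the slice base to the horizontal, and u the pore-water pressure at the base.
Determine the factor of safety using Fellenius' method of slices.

Ordinary method of slices: FS = Σ[c'·Δl_i + (W_i cosα_i − u_i·Δl_i)·tanφ'] / Σ W_i sinα_i, with Δl_i = b_i / cosα_i.
Slice 1: Δl = 2.4/cos(-7.2°) = 2.419 m; N'_1 = 53·cos(-7.2°) − 7·2.419 = 35.6; c'Δl = 15.97; W sinα = -6.6
Slice 2: Δl = 2.5/cos12.8° = 2.564 m; N'_2 = 118·cos12.8° − 7·2.564 = 97.1; c'Δl = 16.92; W sinα = 26.1
Slice 3: Δl = 2.6/cos35.7° = 3.202 m; N'_3 = 63·cos35.7° − 5·3.202 = 35.2; c'Δl = 21.13; W sinα = 36.8
Σc'Δl = 54.0 kN/m; ΣN' = 167.9 kN/m; ΣW sinα = 56.3 kN/m
Resisting = 54.0 + 167.9·tan29.5° = 54.0 + 95.0 = 149.0 kN/m
FS = 149.0 / 56.3 = 2.649

FS = 2.65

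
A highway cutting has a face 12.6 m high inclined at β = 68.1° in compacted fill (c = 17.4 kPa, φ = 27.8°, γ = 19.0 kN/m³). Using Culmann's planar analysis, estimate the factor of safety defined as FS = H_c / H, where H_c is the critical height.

H_c = (4c/γ) · sinβ cosφ / [1 − cos(β − φ)]
    = (4·17.4/19.0) · sin68.1°·cos27.8° / [1 − cos40.3°]
    = 3.663 · 0.8207 / 0.2373 = 12.67 m
FS = H_c / H = 12.67 / 12.6 = 1.005

FS = 1.01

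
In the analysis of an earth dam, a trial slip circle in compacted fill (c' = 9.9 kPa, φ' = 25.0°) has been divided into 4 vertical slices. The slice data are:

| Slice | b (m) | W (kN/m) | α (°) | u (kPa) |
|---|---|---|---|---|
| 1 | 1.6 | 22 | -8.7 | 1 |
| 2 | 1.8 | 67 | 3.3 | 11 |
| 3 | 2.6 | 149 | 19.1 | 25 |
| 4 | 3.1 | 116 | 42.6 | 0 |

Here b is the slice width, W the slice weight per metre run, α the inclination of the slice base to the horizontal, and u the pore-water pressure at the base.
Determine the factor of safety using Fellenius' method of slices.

FS = 1.62

Ordinary method of slices: FS = Σ[c'·Δl_i + (W_i cosα_i − u_i·Δl_i)·tanφ'] / Σ W_i sinα_i, with Δl_i = b_i / cosα_i.
Slice 1: Δl = 1.6/cos(-8.7°) = 1.619 m; N'_1 = 22·cos(-8.7°) − 1·1.619 = 20.1; c'Δl = 16.02; W sinα = -3.3
Slice 2: Δl = 1.8/cos3.3° = 1.803 m; N'_2 = 67·cos3.3° − 11·1.803 = 47.1; c'Δl = 17.85; W sinα = 3.9
Slice 3: Δl = 2.6/cos19.1° = 2.751 m; N'_3 = 149·cos19.1° − 25·2.751 = 72.0; c'Δl = 27.24; W sinα = 48.8
Slice 4: Δl = 3.1/cos42.6° = 4.211 m; N'_4 = 116·cos42.6° − 0·4.211 = 85.4; c'Δl = 41.69; W sinα = 78.5
Σc'Δl = 102.8 kN/m; ΣN' = 224.6 kN/m; ΣW sinα = 127.8 kN/m
Resisting = 102.8 + 224.6·tan25.0° = 102.8 + 104.7 = 207.5 kN/m
FS = 207.5 / 127.8 = 1.624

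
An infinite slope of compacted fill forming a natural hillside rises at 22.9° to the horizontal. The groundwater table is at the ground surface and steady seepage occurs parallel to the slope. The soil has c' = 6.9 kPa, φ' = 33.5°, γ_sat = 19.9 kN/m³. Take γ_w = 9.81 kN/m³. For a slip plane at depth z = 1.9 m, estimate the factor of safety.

With seepage parallel to the slope and the water table at the surface, the effective normal stress on the slip plane uses the buoyant unit weight γ' = γ_sat − γ_w while the driving shear stress uses γ_sat:
FS = [c' + γ' z cos²β tanφ'] / [γ_sat z sinβ cosβ]
γ' = 19.9 − 9.81 = 10.09 kN/m³
Numerator = 6.9 + 10.09·1.9·cos²22.9°·tan33.5° = 6.9 + 10.09·1.9·0.8486·0.6619 = 17.668 kPa
Denominator = 19.9·1.9·sin22.9°·cos22.9° = 19.9·1.9·0.3891·0.9212 = 13.553 kPa
FS = 17.668 / 13.553 = 1.304

FS = 1.30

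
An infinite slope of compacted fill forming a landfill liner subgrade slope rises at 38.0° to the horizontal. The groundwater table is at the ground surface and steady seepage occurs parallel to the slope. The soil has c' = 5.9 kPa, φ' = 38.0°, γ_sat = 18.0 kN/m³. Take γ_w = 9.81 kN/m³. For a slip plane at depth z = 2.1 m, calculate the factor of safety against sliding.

With seepage parallel to the slope and the water table at the surface, the effective normal stress on the slip plane uses the buoyant unit weight γ' = γ_sat − γ_w while the driving shear stress uses γ_sat:
FS = [c' + γ' z cos²β tanφ'] / [γ_sat z sinβ cosβ]
γ' = 18.0 − 9.81 = 8.19 kN/m³
Numerator = 5.9 + 8.19·2.1·cos²38.0°·tan38.0° = 5.9 + 8.19·2.1·0.6210·0.7813 = 14.244 kPa
Denominator = 18.0·2.1·sin38.0°·cos38.0° = 18.0·2.1·0.6157·0.7880 = 18.339 kPa
FS = 14.244 / 18.339 = 0.777

FS = 0.78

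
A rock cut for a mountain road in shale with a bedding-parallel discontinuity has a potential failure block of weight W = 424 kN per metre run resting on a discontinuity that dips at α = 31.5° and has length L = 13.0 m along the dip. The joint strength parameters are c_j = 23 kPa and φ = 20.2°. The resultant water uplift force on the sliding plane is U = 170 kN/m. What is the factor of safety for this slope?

Resolving the block weight along and normal to the plane and applying the Mohr–Coulomb strength on the joint:
N' = W cosα − U = 424·cos31.5° − 170 = 191.5 kN/m
Driving force T = W sinα = 424·sin31.5° = 221.5 kN/m
Resisting force R = c_j·L + N'·tanφ = 23·13.0 + 191.5·tan20.2° = 299.0 + 70.5 = 369.5 kN/m
FS = R / T = 369.5 / 221.5 = 1.668

FS = 1.67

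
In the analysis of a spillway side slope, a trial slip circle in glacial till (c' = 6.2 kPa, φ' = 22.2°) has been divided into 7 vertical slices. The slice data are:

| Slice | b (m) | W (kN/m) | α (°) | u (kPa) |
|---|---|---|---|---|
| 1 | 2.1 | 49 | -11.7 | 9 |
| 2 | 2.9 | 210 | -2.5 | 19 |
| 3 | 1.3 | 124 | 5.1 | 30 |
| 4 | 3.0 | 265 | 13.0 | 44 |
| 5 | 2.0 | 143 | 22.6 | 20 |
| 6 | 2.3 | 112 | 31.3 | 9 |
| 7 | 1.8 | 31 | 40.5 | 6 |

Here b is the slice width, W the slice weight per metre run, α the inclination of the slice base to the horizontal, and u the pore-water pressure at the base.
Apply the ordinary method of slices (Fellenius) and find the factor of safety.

FS = 1.80

Ordinary method of slices: FS = Σ[c'·Δl_i + (W_i cosα_i − u_i·Δl_i)·tanφ'] / Σ W_i sinα_i, with Δl_i = b_i / cosα_i.
Slice 1: Δl = 2.1/cos(-11.7°) = 2.145 m; N'_1 = 49·cos(-11.7°) − 9·2.145 = 28.7; c'Δl = 13.30; W sinα = -9.9
Slice 2: Δl = 2.9/cos(-2.5°) = 2.903 m; N'_2 = 210·cos(-2.5°) − 19·2.903 = 154.6; c'Δl = 18.00; W sinα = -9.2
Slice 3: Δl = 1.3/cos5.1° = 1.305 m; N'_3 = 124·cos5.1° − 30·1.305 = 84.4; c'Δl = 8.09; W sinα = 11.0
Slice 4: Δl = 3.0/cos13.0° = 3.079 m; N'_4 = 265·cos13.0° − 44·3.079 = 122.7; c'Δl = 19.09; W sinα = 59.6
Slice 5: Δl = 2.0/cos22.6° = 2.166 m; N'_5 = 143·cos22.6° − 20·2.166 = 88.7; c'Δl = 13.43; W sinα = 55.0
Slice 6: Δl = 2.3/cos31.3° = 2.692 m; N'_6 = 112·cos31.3° − 9·2.692 = 71.5; c'Δl = 16.69; W sinα = 58.2
Slice 7: Δl = 1.8/cos40.5° = 2.367 m; N'_7 = 31·cos40.5° − 6·2.367 = 9.4; c'Δl = 14.68; W sinα = 20.1
Σc'Δl = 103.3 kN/m; ΣN' = 560.0 kN/m; ΣW sinα = 184.8 kN/m
Resisting = 103.3 + 560.0·tan22.2° = 103.3 + 228.5 = 331.8 kN/m
FS = 331.8 / 184.8 = 1.795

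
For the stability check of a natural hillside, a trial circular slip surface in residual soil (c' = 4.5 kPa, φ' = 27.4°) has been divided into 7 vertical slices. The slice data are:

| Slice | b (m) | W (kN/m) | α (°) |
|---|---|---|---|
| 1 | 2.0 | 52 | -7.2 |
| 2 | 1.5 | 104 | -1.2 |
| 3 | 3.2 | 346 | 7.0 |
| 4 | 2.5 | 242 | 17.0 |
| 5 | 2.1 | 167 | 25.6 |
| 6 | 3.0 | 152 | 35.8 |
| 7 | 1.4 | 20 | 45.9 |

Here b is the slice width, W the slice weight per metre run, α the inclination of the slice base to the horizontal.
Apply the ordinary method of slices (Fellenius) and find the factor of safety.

FS = 2.17

Ordinary method of slices: FS = Σ[c'·Δl_i + (W_i cosα_i)·tanφ'] / Σ W_i sinα_i, with Δl_i = b_i / cosα_i.
Slice 1: Δl = 2.0/cos(-7.2°) = 2.016 m; N'_1 = 52·cos(-7.2°) = 51.6; c'Δl = 9.07; W sinα = -6.5
Slice 2: Δl = 1.5/cos(-1.2°) = 1.500 m; N'_2 = 104·cos(-1.2°) = 104.0; c'Δl = 6.75; W sinα = -2.2
Slice 3: Δl = 3.2/cos7.0° = 3.224 m; N'_3 = 346·cos7.0° = 343.4; c'Δl = 14.51; W sinα = 42.2
Slice 4: Δl = 2.5/cos17.0° = 2.614 m; N'_4 = 242·cos17.0° = 231.4; c'Δl = 11.76; W sinα = 70.8
Slice 5: Δl = 2.1/cos25.6° = 2.329 m; N'_5 = 167·cos25.6° = 150.6; c'Δl = 10.48; W sinα = 72.2
Slice 6: Δl = 3.0/cos35.8° = 3.699 m; N'_6 = 152·cos35.8° = 123.3; c'Δl = 16.64; W sinα = 88.9
Slice 7: Δl = 1.4/cos45.9° = 2.012 m; N'_7 = 20·cos45.9° = 13.9; c'Δl = 9.05; W sinα = 14.4
Σc'Δl = 78.3 kN/m; ΣN' = 1018.2 kN/m; ΣW sinα = 279.7 kN/m
Resisting = 78.3 + 1018.2·tan27.4° = 78.3 + 527.8 = 606.1 kN/m
FS = 606.1 / 279.7 = 2.167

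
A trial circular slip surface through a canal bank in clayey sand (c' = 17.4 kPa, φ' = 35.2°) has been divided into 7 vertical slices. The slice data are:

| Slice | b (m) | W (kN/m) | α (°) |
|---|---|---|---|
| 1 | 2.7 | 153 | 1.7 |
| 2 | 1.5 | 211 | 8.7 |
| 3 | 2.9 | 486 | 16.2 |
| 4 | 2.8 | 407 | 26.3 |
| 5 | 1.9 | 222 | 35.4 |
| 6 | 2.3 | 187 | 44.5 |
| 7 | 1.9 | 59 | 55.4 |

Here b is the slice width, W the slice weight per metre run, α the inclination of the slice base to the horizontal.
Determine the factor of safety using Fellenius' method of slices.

Ordinary method of slices: FS = Σ[c'·Δl_i + (W_i cosα_i)·tanφ'] / Σ W_i sinα_i, with Δl_i = b_i / cosα_i.
Slice 1: Δl = 2.7/cos1.7° = 2.701 m; N'_1 = 153·cos1.7° = 152.9; c'Δl = 47.00; W sinα = 4.5
Slice 2: Δl = 1.5/cos8.7° = 1.517 m; N'_2 = 211·cos8.7° = 208.6; c'Δl = 26.40; W sinα = 31.9
Slice 3: Δl = 2.9/cos16.2° = 3.020 m; N'_3 = 486·cos16.2° = 466.7; c'Δl = 52.55; W sinα = 135.6
Slice 4: Δl = 2.8/cos26.3° = 3.123 m; N'_4 = 407·cos26.3° = 364.9; c'Δl = 54.35; W sinα = 180.3
Slice 5: Δl = 1.9/cos35.4° = 2.331 m; N'_5 = 222·cos35.4° = 181.0; c'Δl = 40.56; W sinα = 128.6
Slice 6: Δl = 2.3/cos44.5° = 3.225 m; N'_6 = 187·cos44.5° = 133.4; c'Δl = 56.11; W sinα = 131.1
Slice 7: Δl = 1.9/cos55.4° = 3.346 m; N'_7 = 59·cos55.4° = 33.5; c'Δl = 58.22; W sinα = 48.6
Σc'Δl = 335.2 kN/m; ΣN' = 1540.9 kN/m; ΣW sinα = 660.6 kN/m
Resisting = 335.2 + 1540.9·tan35.2° = 335.2 + 1087.0 = 1422.2 kN/m
FS = 1422.2 / 660.6 = 2.153

FS = 2.15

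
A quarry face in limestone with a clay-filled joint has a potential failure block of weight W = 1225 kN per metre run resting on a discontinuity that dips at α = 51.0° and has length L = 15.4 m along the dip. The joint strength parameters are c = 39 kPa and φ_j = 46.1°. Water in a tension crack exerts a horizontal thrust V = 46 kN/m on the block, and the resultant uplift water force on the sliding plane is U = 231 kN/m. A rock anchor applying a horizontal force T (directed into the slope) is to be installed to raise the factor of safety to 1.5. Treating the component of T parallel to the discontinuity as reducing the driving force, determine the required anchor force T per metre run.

Resolving forces along and normal to the sliding plane, with the horizontal anchor force T adding T·sinα to the effective normal force and T·cosα acting up the plane against the driving force:
FS = [cL + (W cosα − U − V sinα + T sinα) tanφ_j] / [W sinα + V cosα − T cosα]
Without the anchor: N' = 504.2 kN/m, driving T_d = 981.0 kN/m, resisting R = 39·15.4 + 504.2·tan46.1° = 1124.5 kN/m, FS = 1.15.
Setting FS = 1.5 and solving for T:
1.5·(981.0 − T cos51.0°) = 1124.5 + T sin51.0°·tan46.1°
T·(sin51.0°·tan46.1° + 1.5·cos51.0°) = 1.5·981.0 − 1124.5
T·(0.7771·1.0392 + 1.5·0.6293) = 1471.4 − 1124.5 = 346.9
T·1.7516 = 346.9
T = 198.1 kN/m

T = 198 kN/m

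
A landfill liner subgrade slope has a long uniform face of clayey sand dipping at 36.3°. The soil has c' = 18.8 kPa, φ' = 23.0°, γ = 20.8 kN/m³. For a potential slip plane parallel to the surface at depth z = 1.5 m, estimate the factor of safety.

FS = 1.84

For an infinite slope with a slip plane parallel to the surface (no pore pressure): FS = [c' + γz cos²β tanφ'] / [γz sinβ cosβ].
γz = 20.8·1.5 = 31.20 kN/m²
Numerator = 18.8 + 31.20·cos²36.3°·tan23.0° = 18.8 + 31.20·0.6495·0.4245 = 27.402 kPa
Denominator = 31.20·sin36.3°·cos36.3° = 31.20·0.5920·0.8059 = 14.886 kPa
FS = 27.402 / 14.886 = 1.841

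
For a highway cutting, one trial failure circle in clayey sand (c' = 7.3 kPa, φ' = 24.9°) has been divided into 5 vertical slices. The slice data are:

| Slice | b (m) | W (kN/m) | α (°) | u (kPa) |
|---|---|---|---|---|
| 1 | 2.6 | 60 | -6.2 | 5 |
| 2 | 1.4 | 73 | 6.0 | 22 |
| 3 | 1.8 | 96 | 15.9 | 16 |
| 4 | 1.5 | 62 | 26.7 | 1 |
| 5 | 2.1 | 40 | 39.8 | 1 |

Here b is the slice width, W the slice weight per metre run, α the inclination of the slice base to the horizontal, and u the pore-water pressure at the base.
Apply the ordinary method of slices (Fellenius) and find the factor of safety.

Ordinary method of slices: FS = Σ[c'·Δl_i + (W_i cosα_i − u_i·Δl_i)·tanφ'] / Σ W_i sinα_i, with Δl_i = b_i / cosα_i.
Slice 1: Δl = 2.6/cos(-6.2°) = 2.615 m; N'_1 = 60·cos(-6.2°) − 5·2.615 = 46.6; c'Δl = 19.09; W sinα = -6.5
Slice 2: Δl = 1.4/cos6.0° = 1.408 m; N'_2 = 73·cos6.0° − 22·1.408 = 41.6; c'Δl = 10.28; W sinα = 7.6
Slice 3: Δl = 1.8/cos15.9° = 1.872 m; N'_3 = 96·cos15.9° − 16·1.872 = 62.4; c'Δl = 13.66; W sinα = 26.3
Slice 4: Δl = 1.5/cos26.7° = 1.679 m; N'_4 = 62·cos26.7° − 1·1.679 = 53.7; c'Δl = 12.26; W sinα = 27.9
Slice 5: Δl = 2.1/cos39.8° = 2.733 m; N'_5 = 40·cos39.8° − 1·2.733 = 28.0; c'Δl = 19.95; W sinα = 25.6
Σc'Δl = 75.2 kN/m; ΣN' = 232.3 kN/m; ΣW sinα = 80.9 kN/m
Resisting = 75.2 + 232.3·tan24.9° = 75.2 + 107.8 = 183.1 kN/m
FS = 183.1 / 80.9 = 2.263

FS = 2.26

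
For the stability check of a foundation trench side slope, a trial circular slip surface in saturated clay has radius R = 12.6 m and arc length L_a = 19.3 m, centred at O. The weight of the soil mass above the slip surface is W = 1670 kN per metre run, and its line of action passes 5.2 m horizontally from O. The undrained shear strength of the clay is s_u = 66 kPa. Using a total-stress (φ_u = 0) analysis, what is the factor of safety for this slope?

FS = 1.85

Taking moments about the centre O, the resisting moment is provided by the undrained shear strength acting along the arc:
M_R = s_u·L_a·R = 66·19.30·12.6 = 16049.9 kN·m/m
M_D = W·d = 1670·5.2 = 8684.0 kN·m/m
FS = M_R / M_D = 16049.9 / 8684.0 = 1.848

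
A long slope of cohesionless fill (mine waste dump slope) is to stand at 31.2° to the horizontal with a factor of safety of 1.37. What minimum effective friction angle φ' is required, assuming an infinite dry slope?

φ' = 39.7°

FS = tanφ'/tanβ ⇒ tanφ' = FS · tanβ = 1.37 · tan31.2° = 0.8297
φ' = arctan(0.8297) = 39.68°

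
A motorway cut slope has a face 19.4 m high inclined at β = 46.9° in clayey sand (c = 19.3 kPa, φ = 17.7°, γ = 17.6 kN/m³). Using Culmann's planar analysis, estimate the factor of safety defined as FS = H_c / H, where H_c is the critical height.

FS = 1.24

H_c = (4c/γ) · sinβ cosφ / [1 − cos(β − φ)]
    = (4·19.3/17.6) · sin46.9°·cos17.7° / [1 − cos29.2°]
    = 4.386 · 0.6956 / 0.1271 = 24.01 m
FS = H_c / H = 24.01 / 19.4 = 1.238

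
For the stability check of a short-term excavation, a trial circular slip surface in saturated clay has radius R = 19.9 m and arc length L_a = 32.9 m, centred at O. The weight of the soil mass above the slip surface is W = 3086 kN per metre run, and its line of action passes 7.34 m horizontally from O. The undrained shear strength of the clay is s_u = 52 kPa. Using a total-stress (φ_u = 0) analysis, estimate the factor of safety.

FS = 1.50

Taking moments about the centre O, the resisting moment is provided by the undrained shear strength acting along the arc:
M_R = s_u·L_a·R = 52·32.90·19.9 = 34044.9 kN·m/m
M_D = W·d = 3086·7.34 = 22651.2 kN·m/m
FS = M_R / M_D = 34044.9 / 22651.2 = 1.503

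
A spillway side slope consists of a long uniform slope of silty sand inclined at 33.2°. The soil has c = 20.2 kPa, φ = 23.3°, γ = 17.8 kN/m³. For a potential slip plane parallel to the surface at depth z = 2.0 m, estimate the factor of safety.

FS = 1.90

For an infinite slope with a slip plane parallel to the surface (no pore pressure): FS = [c + γz cos²β tanφ] / [γz sinβ cosβ].
γz = 17.8·2.0 = 35.60 kN/m²
Numerator = 20.2 + 35.60·cos²33.2°·tan23.3° = 20.2 + 35.60·0.7002·0.4307 = 30.935 kPa
Denominator = 35.60·sin33.2°·cos33.2° = 35.60·0.5476·0.8368 = 16.311 kPa
FS = 30.935 / 16.311 = 1.897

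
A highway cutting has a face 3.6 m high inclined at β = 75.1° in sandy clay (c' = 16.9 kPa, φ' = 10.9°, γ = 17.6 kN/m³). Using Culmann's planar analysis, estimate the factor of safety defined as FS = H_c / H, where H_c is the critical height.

H_c = (4c'/γ) · sinβ cosφ' / [1 − cos(β − φ')]
    = (4·16.9/17.6) · sin75.1°·cos10.9° / [1 − cos64.2°]
    = 3.841 · 0.9489 / 0.5648 = 6.45 m
FS = H_c / H = 6.45 / 3.6 = 1.793

FS = 1.79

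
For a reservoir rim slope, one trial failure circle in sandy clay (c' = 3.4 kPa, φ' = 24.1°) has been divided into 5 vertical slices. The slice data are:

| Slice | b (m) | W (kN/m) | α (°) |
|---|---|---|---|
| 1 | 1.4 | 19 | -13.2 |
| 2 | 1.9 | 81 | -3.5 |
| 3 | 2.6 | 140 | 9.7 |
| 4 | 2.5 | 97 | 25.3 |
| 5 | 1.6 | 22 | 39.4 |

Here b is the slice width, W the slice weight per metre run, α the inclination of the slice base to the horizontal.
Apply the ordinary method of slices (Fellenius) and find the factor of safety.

FS = 2.72

Ordinary method of slices: FS = Σ[c'·Δl_i + (W_i cosα_i)·tanφ'] / Σ W_i sinα_i, with Δl_i = b_i / cosα_i.
Slice 1: Δl = 1.4/cos(-13.2°) = 1.438 m; N'_1 = 19·cos(-13.2°) = 18.5; c'Δl = 4.89; W sinα = -4.3
Slice 2: Δl = 1.9/cos(-3.5°) = 1.904 m; N'_2 = 81·cos(-3.5°) = 80.8; c'Δl = 6.47; W sinα = -4.9
Slice 3: Δl = 2.6/cos9.7° = 2.638 m; N'_3 = 140·cos9.7° = 138.0; c'Δl = 8.97; W sinα = 23.6
Slice 4: Δl = 2.5/cos25.3° = 2.765 m; N'_4 = 97·cos25.3° = 87.7; c'Δl = 9.40; W sinα = 41.5
Slice 5: Δl = 1.6/cos39.4° = 2.071 m; N'_5 = 22·cos39.4° = 17.0; c'Δl = 7.04; W sinα = 14.0
Σc'Δl = 36.8 kN/m; ΣN' = 342.0 kN/m; ΣW sinα = 69.7 kN/m
Resisting = 36.8 + 342.0·tan24.1° = 36.8 + 153.0 = 189.8 kN/m
FS = 189.8 / 69.7 = 2.722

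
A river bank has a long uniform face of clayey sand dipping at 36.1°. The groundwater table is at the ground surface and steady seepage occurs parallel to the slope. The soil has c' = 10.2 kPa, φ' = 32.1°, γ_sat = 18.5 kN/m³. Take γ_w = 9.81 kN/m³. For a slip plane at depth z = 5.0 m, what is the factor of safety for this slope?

FS = 0.64

With seepage parallel to the slope and the water table at the surface, the effective normal stress on the slip plane uses the buoyant unit weight γ' = γ_sat − γ_w while the driving shear stress uses γ_sat:
FS = [c' + γ' z cos²β tanφ'] / [γ_sat z sinβ cosβ]
γ' = 18.5 − 9.81 = 8.69 kN/m³
Numerator = 10.2 + 8.69·5.0·cos²36.1°·tan32.1° = 10.2 + 8.69·5.0·0.6528·0.6273 = 27.994 kPa
Denominator = 18.5·5.0·sin36.1°·cos36.1° = 18.5·5.0·0.5892·0.8080 = 44.036 kPa
FS = 27.994 / 44.036 = 0.636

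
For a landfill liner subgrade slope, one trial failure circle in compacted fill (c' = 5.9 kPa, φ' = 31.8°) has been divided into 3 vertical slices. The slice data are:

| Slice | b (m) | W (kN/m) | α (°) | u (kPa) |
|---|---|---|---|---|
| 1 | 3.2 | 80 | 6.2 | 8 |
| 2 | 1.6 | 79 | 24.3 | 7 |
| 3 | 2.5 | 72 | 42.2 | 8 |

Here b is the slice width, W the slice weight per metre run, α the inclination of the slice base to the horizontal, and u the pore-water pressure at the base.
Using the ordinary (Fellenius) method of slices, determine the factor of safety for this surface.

Ordinary method of slices: FS = Σ[c'·Δl_i + (W_i cosα_i − u_i·Δl_i)·tanφ'] / Σ W_i sinα_i, with Δl_i = b_i / cosα_i.
Slice 1: Δl = 3.2/cos6.2° = 3.219 m; N'_1 = 80·cos6.2° − 8·3.219 = 53.8; c'Δl = 18.99; W sinα = 8.6
Slice 2: Δl = 1.6/cos24.3° = 1.756 m; N'_2 = 79·cos24.3° − 7·1.756 = 59.7; c'Δl = 10.36; W sinα = 32.5
Slice 3: Δl = 2.5/cos42.2° = 3.375 m; N'_3 = 72·cos42.2° − 8·3.375 = 26.3; c'Δl = 19.91; W sinα = 48.4
Σc'Δl = 49.3 kN/m; ΣN' = 139.8 kN/m; ΣW sinα = 89.5 kN/m
Resisting = 49.3 + 139.8·tan31.8° = 49.3 + 86.7 = 136.0 kN/m
FS = 136.0 / 89.5 = 1.519

FS = 1.52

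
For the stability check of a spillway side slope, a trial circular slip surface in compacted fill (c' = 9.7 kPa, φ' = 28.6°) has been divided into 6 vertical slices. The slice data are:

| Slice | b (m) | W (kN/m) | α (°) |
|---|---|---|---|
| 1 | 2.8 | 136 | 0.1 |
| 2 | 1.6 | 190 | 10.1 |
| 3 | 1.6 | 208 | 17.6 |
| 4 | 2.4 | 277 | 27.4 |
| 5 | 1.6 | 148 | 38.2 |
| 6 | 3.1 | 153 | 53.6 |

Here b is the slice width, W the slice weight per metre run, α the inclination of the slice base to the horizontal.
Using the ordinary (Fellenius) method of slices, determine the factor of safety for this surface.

Ordinary method of slices: FS = Σ[c'·Δl_i + (W_i cosα_i)·tanφ'] / Σ W_i sinα_i, with Δl_i = b_i / cosα_i.
Slice 1: Δl = 2.8/cos0.1° = 2.800 m; N'_1 = 136·cos0.1° = 136.0; c'Δl = 27.16; W sinα = 0.2
Slice 2: Δl = 1.6/cos10.1° = 1.625 m; N'_2 = 190·cos10.1° = 187.1; c'Δl = 15.76; W sinα = 33.3
Slice 3: Δl = 1.6/cos17.6° = 1.679 m; N'_3 = 208·cos17.6° = 198.3; c'Δl = 16.28; W sinα = 62.9
Slice 4: Δl = 2.4/cos27.4° = 2.703 m; N'_4 = 277·cos27.4° = 245.9; c'Δl = 26.22; W sinα = 127.5
Slice 5: Δl = 1.6/cos38.2° = 2.036 m; N'_5 = 148·cos38.2° = 116.3; c'Δl = 19.75; W sinα = 91.5
Slice 6: Δl = 3.1/cos53.6° = 5.224 m; N'_6 = 153·cos53.6° = 90.8; c'Δl = 50.67; W sinα = 123.1
Σc'Δl = 155.8 kN/m; ΣN' = 974.3 kN/m; ΣW sinα = 438.6 kN/m
Resisting = 155.8 + 974.3·tan28.6° = 155.8 + 531.2 = 687.1 kN/m
FS = 687.1 / 438.6 = 1.567

FS = 1.57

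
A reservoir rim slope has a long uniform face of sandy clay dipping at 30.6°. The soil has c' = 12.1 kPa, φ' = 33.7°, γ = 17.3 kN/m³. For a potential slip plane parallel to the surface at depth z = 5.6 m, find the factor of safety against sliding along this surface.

FS = 1.41

For an infinite slope with a slip plane parallel to the surface (no pore pressure): FS = [c' + γz cos²β tanφ'] / [γz sinβ cosβ].
γz = 17.3·5.6 = 96.88 kN/m²
Numerator = 12.1 + 96.88·cos²30.6°·tan33.7° = 12.1 + 96.88·0.7409·0.6669 = 59.969 kPa
Denominator = 96.88·sin30.6°·cos30.6° = 96.88·0.5090·0.8607 = 42.448 kPa
FS = 59.969 / 42.448 = 1.413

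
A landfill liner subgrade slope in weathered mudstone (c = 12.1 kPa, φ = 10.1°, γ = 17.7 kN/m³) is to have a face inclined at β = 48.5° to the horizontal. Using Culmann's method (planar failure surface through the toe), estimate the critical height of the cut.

Culmann's analysis gives the critical failure plane at α_cr = (β + φ)/2 = (48.5 + 10.1)/2 = 29.3°, and the critical height
H_c = (4c/γ) · sinβ cosφ / [1 − cos(β − φ)]
    = (4·12.1/17.7) · sin48.5°·cos10.1° / [1 − cos(38.4°)]
    = 2.734 · 0.7490·0.9845 / [1 − 0.7837]
    = 2.734 · 0.7373 / 0.2163
    = 9.32 m

H_c = 9.32 m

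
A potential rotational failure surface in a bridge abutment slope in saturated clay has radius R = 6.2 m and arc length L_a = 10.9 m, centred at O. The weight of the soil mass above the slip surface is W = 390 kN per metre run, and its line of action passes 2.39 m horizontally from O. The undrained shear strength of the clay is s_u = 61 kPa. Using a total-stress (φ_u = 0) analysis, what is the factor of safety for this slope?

Taking moments about the centre O, the resisting moment is provided by the undrained shear strength acting along the arc:
M_R = s_u·L_a·R = 61·10.90·6.2 = 4122.4 kN·m/m
M_D = W·d = 390·2.39 = 932.1 kN·m/m
FS = M_R / M_D = 4122.4 / 932.1 = 4.423

FS = 4.42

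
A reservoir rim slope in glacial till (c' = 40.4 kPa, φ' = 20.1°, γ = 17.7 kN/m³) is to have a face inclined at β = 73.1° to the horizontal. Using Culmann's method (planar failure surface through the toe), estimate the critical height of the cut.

Culmann's analysis gives the critical failure plane at α_cr = (β + φ')/2 = (73.1 + 20.1)/2 = 46.6°, and the critical height
H_c = (4c'/γ) · sinβ cosφ' / [1 − cos(β − φ')]
    = (4·40.4/17.7) · sin73.1°·cos20.1° / [1 − cos(53.0°)]
    = 9.130 · 0.9568·0.9391 / [1 − 0.6018]
    = 9.130 · 0.8985 / 0.3982
    = 20.60 m

H_c = 20.60 m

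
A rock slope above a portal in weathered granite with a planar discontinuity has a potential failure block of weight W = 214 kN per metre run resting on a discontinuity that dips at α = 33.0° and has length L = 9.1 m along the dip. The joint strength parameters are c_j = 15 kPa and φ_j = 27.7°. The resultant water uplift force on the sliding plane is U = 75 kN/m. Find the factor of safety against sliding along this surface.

FS = 1.64

Resolving the block weight along and normal to the plane and applying the Mohr–Coulomb strength on the joint:
N' = W cosα − U = 214·cos33.0° − 75 = 104.5 kN/m
Driving force T = W sinα = 214·sin33.0° = 116.6 kN/m
Resisting force R = c_j·L + N'·tanφ_j = 15·9.1 + 104.5·tan27.7° = 136.5 + 54.9 = 191.4 kN/m
FS = R / T = 191.4 / 116.6 = 1.642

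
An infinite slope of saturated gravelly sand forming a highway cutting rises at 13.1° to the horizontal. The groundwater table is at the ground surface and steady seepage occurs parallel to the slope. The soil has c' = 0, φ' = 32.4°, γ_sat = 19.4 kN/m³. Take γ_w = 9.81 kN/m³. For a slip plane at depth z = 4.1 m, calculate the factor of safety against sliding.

With seepage parallel to the slope and the water table at the surface, the effective normal stress on the slip plane uses the buoyant unit weight γ' = γ_sat − γ_w while the driving shear stress uses γ_sat:
FS = [c' + γ' z cos²β tanφ'] / [γ_sat z sinβ cosβ]
(For c' = 0 this reduces to FS = (γ'/γ_sat)·tanφ'/tanβ.)
γ' = 19.4 − 9.81 = 9.59 kN/m³
Numerator = 0.0 + 9.59·4.1·cos²13.1°·tan32.4° = 0.0 + 9.59·4.1·0.9486·0.6346 = 23.671 kPa
Denominator = 19.4·4.1·sin13.1°·cos13.1° = 19.4·4.1·0.2267·0.9740 = 17.559 kPa
FS = 23.671 / 17.559 = 1.348

FS = 1.35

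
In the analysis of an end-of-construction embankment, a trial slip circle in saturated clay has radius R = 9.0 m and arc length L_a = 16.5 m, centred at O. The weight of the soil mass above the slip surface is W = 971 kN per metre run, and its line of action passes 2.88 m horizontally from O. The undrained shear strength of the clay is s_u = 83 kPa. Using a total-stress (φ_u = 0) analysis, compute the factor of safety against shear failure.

FS = 4.41

Taking moments about the centre O, the resisting moment is provided by the undrained shear strength acting along the arc:
M_R = s_u·L_a·R = 83·16.50·9.0 = 12325.5 kN·m/m
M_D = W·d = 971·2.88 = 2796.5 kN·m/m
FS = M_R / M_D = 12325.5 / 2796.5 = 4.408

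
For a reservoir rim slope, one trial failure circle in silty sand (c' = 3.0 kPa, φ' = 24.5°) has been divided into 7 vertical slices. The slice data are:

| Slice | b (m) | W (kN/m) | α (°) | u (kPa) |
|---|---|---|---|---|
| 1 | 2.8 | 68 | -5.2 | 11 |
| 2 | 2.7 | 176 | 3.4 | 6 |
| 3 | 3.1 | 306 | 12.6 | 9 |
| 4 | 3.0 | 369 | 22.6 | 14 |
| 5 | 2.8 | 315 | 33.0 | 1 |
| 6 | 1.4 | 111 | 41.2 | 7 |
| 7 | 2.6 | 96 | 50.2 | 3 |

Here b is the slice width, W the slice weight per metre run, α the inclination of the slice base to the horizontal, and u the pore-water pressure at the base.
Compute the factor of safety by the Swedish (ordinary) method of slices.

Ordinary method of slices: FS = Σ[c'·Δl_i + (W_i cosα_i − u_i·Δl_i)·tanφ'] / Σ W_i sinα_i, with Δl_i = b_i / cosα_i.
Slice 1: Δl = 2.8/cos(-5.2°) = 2.812 m; N'_1 = 68·cos(-5.2°) − 11·2.812 = 36.8; c'Δl = 8.43; W sinα = -6.2
Slice 2: Δl = 2.7/cos3.4° = 2.705 m; N'_2 = 176·cos3.4° − 6·2.705 = 159.5; c'Δl = 8.11; W sinα = 10.4
Slice 3: Δl = 3.1/cos12.6° = 3.177 m; N'_3 = 306·cos12.6° − 9·3.177 = 270.0; c'Δl = 9.53; W sinα = 66.8
Slice 4: Δl = 3.0/cos22.6° = 3.250 m; N'_4 = 369·cos22.6° − 14·3.250 = 295.2; c'Δl = 9.75; W sinα = 141.8
Slice 5: Δl = 2.8/cos33.0° = 3.339 m; N'_5 = 315·cos33.0° − 1·3.339 = 260.8; c'Δl = 10.02; W sinα = 171.6
Slice 6: Δl = 1.4/cos41.2° = 1.861 m; N'_6 = 111·cos41.2° − 7·1.861 = 70.5; c'Δl = 5.58; W sinα = 73.1
Slice 7: Δl = 2.6/cos50.2° = 4.062 m; N'_7 = 96·cos50.2° − 3·4.062 = 49.3; c'Δl = 12.19; W sinα = 73.8
Σc'Δl = 63.6 kN/m; ΣN' = 1142.1 kN/m; ΣW sinα = 531.3 kN/m
Resisting = 63.6 + 1142.1·tan24.5° = 63.6 + 520.5 = 584.1 kN/m
FS = 584.1 / 531.3 = 1.099

FS = 1.10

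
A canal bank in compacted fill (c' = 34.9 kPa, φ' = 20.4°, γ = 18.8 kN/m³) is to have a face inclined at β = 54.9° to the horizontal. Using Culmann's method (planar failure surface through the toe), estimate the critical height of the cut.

Culmann's analysis gives the critical failure plane at α_cr = (β + φ')/2 = (54.9 + 20.4)/2 = 37.6°, and the critical height
H_c = (4c'/γ) · sinβ cosφ' / [1 − cos(β − φ')]
    = (4·34.9/18.8) · sin54.9°·cos20.4° / [1 − cos(34.5°)]
    = 7.426 · 0.8181·0.9373 / [1 − 0.8241]
    = 7.426 · 0.7668 / 0.1759
    = 32.38 m

H_c = 32.38 m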